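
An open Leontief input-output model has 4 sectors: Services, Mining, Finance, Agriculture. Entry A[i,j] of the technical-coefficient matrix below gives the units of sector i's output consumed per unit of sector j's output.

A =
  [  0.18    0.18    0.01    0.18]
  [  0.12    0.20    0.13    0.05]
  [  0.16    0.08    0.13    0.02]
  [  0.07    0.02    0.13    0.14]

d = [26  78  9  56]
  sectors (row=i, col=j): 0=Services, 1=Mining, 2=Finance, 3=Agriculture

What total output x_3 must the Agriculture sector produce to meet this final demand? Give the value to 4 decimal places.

Form M = I − A:
  [  0.82   -0.18   -0.01   -0.18]
  [ -0.12    0.80   -0.13   -0.05]
  [ -0.16   -0.08    0.87   -0.02]
  [ -0.07   -0.02   -0.13    0.86]
Leontief inverse L = M⁻¹:
  [  1.3112    0.3130    0.1059    0.2951]
  [  0.2497    1.3318    0.2220    0.1349]
  [  0.2676    0.1820    1.1938    0.0944]
  [  0.1530    0.0840    0.1942    1.2042]
Total output x = L · d:
  x_0 = 1.3112·26 + 0.3130·78 + 0.1059·9 + 0.2951·56 = 75.9820
  x_1 = 0.2497·26 + 1.3318·78 + 0.2220·9 + 0.1349·56 = 119.9206
  x_2 = 0.2676·26 + 0.1820·78 + 1.1938·9 + 0.0944·56 = 37.1781
  x_3 = 0.1530·26 + 0.0840·78 + 0.1942·9 + 1.2042·56 = 79.7097

79.7097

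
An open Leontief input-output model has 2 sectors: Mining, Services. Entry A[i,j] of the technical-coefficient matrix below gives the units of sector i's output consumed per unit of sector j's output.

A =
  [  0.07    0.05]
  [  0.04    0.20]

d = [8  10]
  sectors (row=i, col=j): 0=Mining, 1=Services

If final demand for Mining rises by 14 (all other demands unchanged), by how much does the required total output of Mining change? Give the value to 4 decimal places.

Form M = I − A:
  [  0.93   -0.05]
  [ -0.04    0.80]
Leontief inverse L = M⁻¹:
  [  1.0782    0.0674]
  [  0.0539    1.2534]
Total output x = L · d:
  x_0 = 1.0782·8 + 0.0674·10 = 9.2992
  x_1 = 0.0539·8 + 1.2534·10 = 12.9650
Δx_0 = L[0,0] · Δd_0 = 1.0782 · 14 = 15.0943

15.0943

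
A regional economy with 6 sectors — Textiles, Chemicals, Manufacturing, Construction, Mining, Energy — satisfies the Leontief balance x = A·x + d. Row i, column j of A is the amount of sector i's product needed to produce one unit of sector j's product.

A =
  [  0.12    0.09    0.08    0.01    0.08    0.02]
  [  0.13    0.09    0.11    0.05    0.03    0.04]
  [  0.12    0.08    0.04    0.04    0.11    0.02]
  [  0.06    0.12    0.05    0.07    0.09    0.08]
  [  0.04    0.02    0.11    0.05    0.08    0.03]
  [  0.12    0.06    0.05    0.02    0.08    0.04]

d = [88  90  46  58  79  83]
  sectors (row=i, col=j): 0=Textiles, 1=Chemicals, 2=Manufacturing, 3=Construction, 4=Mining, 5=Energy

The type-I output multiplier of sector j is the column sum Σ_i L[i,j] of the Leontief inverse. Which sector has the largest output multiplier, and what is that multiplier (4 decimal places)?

Textiles (1.9989)

Form M = I − A:
  [  0.88   -0.09   -0.08   -0.01   -0.08   -0.02]
  [ -0.13    0.91   -0.11   -0.05   -0.03   -0.04]
  [ -0.12   -0.08    0.96   -0.04   -0.11   -0.02]
  [ -0.06   -0.12   -0.05    0.93   -0.09   -0.08]
  [ -0.04   -0.02   -0.11   -0.05    0.92   -0.03]
  [ -0.12   -0.06   -0.05   -0.02   -0.08    0.96]
Leontief inverse L = M⁻¹:
  [  1.1890    0.1394    0.1339    0.0339    0.1308    0.0403]
  [  0.2110    1.1509    0.1671    0.0775    0.0891    0.0651]
  [  0.1863    0.1298    1.0962    0.0657    0.1616    0.0427]
  [  0.1385    0.1793    0.1122    1.1016    0.1486    0.1091]
  [  0.0920    0.0598    0.1499    0.0722    1.1261    0.0487]
  [  0.1821    0.1048    0.0991    0.0415    0.1273    1.0593]
Total output x = L · d:
  x_0 = 1.1890·88 + 0.1394·90 + 0.1339·46 + 0.0339·58 + 0.1308·79 + 0.0403·83 = 138.9725
  x_1 = 0.2110·88 + 1.1509·90 + 0.1671·46 + 0.0775·58 + 0.0891·79 + 0.0651·83 = 146.7774
  x_2 = 0.1863·88 + 0.1298·90 + 1.0962·46 + 0.0657·58 + 0.1616·79 + 0.0427·83 = 98.6316
  x_3 = 0.1385·88 + 0.1793·90 + 0.1122·46 + 1.1016·58 + 0.1486·79 + 0.1091·83 = 118.1683
  x_4 = 0.0920·88 + 0.0598·90 + 0.1499·46 + 0.0722·58 + 1.1261·79 + 0.0487·83 = 117.5699
  x_5 = 0.1821·88 + 0.1048·90 + 0.0991·46 + 0.0415·58 + 0.1273·79 + 1.0593·83 = 130.3999
Output multipliers (column sums of L):
  Textiles: 1.9989
  Chemicals: 1.7640
  Manufacturing: 1.7584
  Construction: 1.3925
  Mining: 1.7835
  Energy: 1.3652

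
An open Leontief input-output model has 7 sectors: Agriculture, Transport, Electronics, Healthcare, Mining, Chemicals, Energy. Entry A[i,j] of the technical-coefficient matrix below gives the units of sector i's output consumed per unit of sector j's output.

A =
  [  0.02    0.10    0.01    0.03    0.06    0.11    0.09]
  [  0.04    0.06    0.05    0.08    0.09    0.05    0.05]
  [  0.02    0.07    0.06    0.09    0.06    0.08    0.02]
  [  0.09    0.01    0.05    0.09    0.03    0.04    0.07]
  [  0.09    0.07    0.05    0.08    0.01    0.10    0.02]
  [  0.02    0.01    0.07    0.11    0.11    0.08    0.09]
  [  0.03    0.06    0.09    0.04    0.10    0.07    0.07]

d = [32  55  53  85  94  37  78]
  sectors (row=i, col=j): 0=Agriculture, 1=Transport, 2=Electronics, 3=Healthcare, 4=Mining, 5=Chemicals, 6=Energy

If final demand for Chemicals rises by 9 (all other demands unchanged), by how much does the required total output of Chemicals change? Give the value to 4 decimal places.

Form M = I − A:
  [  0.98   -0.10   -0.01   -0.03   -0.06   -0.11   -0.09]
  [ -0.04    0.94   -0.05   -0.08   -0.09   -0.05   -0.05]
  [ -0.02   -0.07    0.94   -0.09   -0.06   -0.08   -0.02]
  [ -0.09   -0.01   -0.05    0.91   -0.03   -0.04   -0.07]
  [ -0.09   -0.07   -0.05   -0.08    0.99   -0.10   -0.02]
  [ -0.02   -0.01   -0.07   -0.11   -0.11    0.92   -0.09]
  [ -0.03   -0.06   -0.09   -0.04   -0.10   -0.07    0.93]
Leontief inverse L = M⁻¹:
  [  1.0531    0.1359    0.0544    0.0879    0.1141    0.1646    0.1354]
  [  0.0764    1.0971    0.0901    0.1363    0.1348    0.1041    0.0916]
  [  0.0541    0.1021    1.0986    0.1469    0.1041    0.1298    0.0602]
  [  0.1199    0.0447    0.0854    1.1374    0.0723    0.0900    0.1117]
  [  0.1213    0.1059    0.0886    0.1369    1.0605    0.1543    0.0674]
  [  0.0633    0.0506    0.1199    0.1770    0.1622    1.1436    0.1389]
  [  0.0671    0.1022    0.1361    0.1028    0.1518    0.1311    1.1139]
Total output x = L · d:
  x_0 = 1.0531·32 + 0.1359·55 + 0.0544·53 + 0.0879·85 + 0.1141·94 + 0.1646·37 + 0.1354·78 = 78.9057
  x_1 = 0.0764·32 + 1.0971·55 + 0.0901·53 + 0.1363·85 + 0.1348·94 + 0.1041·37 + 0.0916·78 = 102.8178
  x_2 = 0.0541·32 + 0.1021·55 + 1.0986·53 + 0.1469·85 + 0.1041·94 + 0.1298·37 + 0.0602·78 = 97.3501
  x_3 = 0.1199·32 + 0.0447·55 + 0.0854·53 + 1.1374·85 + 0.0723·94 + 0.0900·37 + 0.1117·78 = 126.3324
  x_4 = 0.1213·32 + 0.1059·55 + 0.0886·53 + 0.1369·85 + 1.0605·94 + 0.1543·37 + 0.0674·78 = 136.6939
  x_5 = 0.0633·32 + 0.0506·55 + 0.1199·53 + 0.1770·85 + 0.1622·94 + 1.1436·37 + 0.1389·78 = 94.5965
  x_6 = 0.0671·32 + 0.1022·55 + 0.1361·53 + 0.1028·85 + 0.1518·94 + 0.1311·37 + 1.1139·78 = 129.7228
Δx_5 = L[5,5] · Δd_5 = 1.1436 · 9 = 10.2923

10.2923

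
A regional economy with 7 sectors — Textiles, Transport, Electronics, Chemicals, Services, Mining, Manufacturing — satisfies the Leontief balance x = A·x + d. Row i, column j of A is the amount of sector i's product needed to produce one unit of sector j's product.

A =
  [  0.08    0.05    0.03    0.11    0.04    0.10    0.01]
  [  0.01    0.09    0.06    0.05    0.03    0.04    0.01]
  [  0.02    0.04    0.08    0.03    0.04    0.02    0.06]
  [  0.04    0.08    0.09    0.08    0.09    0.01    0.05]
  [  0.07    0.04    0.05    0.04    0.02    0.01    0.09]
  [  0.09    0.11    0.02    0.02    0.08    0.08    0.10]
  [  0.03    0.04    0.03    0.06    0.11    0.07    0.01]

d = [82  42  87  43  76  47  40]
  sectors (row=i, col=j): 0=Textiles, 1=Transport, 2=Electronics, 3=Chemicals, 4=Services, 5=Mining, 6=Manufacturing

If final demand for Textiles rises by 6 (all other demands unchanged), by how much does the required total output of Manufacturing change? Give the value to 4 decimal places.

Form M = I − A:
  [  0.92   -0.05   -0.03   -0.11   -0.04   -0.10   -0.01]
  [ -0.01    0.91   -0.06   -0.05   -0.03   -0.04   -0.01]
  [ -0.02   -0.04    0.92   -0.03   -0.04   -0.02   -0.06]
  [ -0.04   -0.08   -0.09    0.92   -0.09   -0.01   -0.05]
  [ -0.07   -0.04   -0.05   -0.04    0.98   -0.01   -0.09]
  [ -0.09   -0.11   -0.02   -0.02   -0.08    0.92   -0.10]
  [ -0.03   -0.04   -0.03   -0.06   -0.11   -0.07    0.99]
Leontief inverse L = M⁻¹:
  [  1.1167    0.0991    0.0663    0.1504    0.0810    0.1330    0.0447]
  [  0.0280    1.1213    0.0863    0.0727    0.0539    0.0574    0.0312]
  [  0.0385    0.0664    1.1048    0.0532    0.0658    0.0385    0.0806]
  [  0.0684    0.1211    0.1297    1.1175    0.1264    0.0352    0.0813]
  [  0.0925    0.0699    0.0759    0.0709    1.0510    0.0352    0.1089]
  [  0.1294    0.1623    0.0567    0.0647    0.1251    1.1216    0.1343]
  [  0.0597    0.0769    0.0593    0.0893    0.1399    0.0929    1.0417]
Total output x = L · d:
  x_0 = 1.1167·82 + 0.0991·42 + 0.0663·87 + 0.1504·43 + 0.0810·76 + 0.1330·47 + 0.0447·40 = 122.1636
  x_1 = 0.0280·82 + 1.1213·42 + 0.0863·87 + 0.0727·43 + 0.0539·76 + 0.0574·47 + 0.0312·40 = 68.0676
  x_2 = 0.0385·82 + 0.0664·42 + 1.1048·87 + 0.0532·43 + 0.0658·76 + 0.0385·47 + 0.0806·40 = 114.3776
  x_3 = 0.0684·82 + 0.1211·42 + 0.1297·87 + 1.1175·43 + 0.1264·76 + 0.0352·47 + 0.0813·40 = 84.5529
  x_4 = 0.0925·82 + 0.0699·42 + 0.0759·87 + 0.0709·43 + 1.0510·76 + 0.0352·47 + 0.1089·40 = 106.0649
  x_5 = 0.1294·82 + 0.1623·42 + 0.0567·87 + 0.0647·43 + 0.1251·76 + 1.1216·47 + 0.1343·40 = 92.7444
  x_6 = 0.0597·82 + 0.0769·42 + 0.0593·87 + 0.0893·43 + 0.1399·76 + 0.0929·47 + 1.0417·40 = 73.7893
Δx_6 = L[6,0] · Δd_0 = 0.0597 · 6 = 0.3582

0.3582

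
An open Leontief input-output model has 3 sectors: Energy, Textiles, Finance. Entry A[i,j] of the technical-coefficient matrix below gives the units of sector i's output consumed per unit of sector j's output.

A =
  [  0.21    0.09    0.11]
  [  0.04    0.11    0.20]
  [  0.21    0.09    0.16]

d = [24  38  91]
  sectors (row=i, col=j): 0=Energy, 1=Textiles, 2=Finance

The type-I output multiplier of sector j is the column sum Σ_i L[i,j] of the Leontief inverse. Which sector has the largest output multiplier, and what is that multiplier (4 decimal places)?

Form M = I − A:
  [  0.79   -0.09   -0.11]
  [ -0.04    0.89   -0.20]
  [ -0.21   -0.09    0.84]
Leontief inverse L = M⁻¹:
  [  1.3299    0.1558    0.2113]
  [  0.1378    1.1675    0.2960]
  [  0.3472    0.1640    1.2750]
Total output x = L · d:
  x_0 = 1.3299·24 + 0.1558·38 + 0.2113·91 = 57.0632
  x_1 = 0.1378·24 + 1.1675·38 + 0.2960·91 = 74.6080
  x_2 = 0.3472·24 + 0.1640·38 + 1.2750·91 = 130.5928
Output multipliers (column sums of L):
  Energy: 1.8149
  Textiles: 1.4874
  Finance: 1.7823

Energy (1.8149)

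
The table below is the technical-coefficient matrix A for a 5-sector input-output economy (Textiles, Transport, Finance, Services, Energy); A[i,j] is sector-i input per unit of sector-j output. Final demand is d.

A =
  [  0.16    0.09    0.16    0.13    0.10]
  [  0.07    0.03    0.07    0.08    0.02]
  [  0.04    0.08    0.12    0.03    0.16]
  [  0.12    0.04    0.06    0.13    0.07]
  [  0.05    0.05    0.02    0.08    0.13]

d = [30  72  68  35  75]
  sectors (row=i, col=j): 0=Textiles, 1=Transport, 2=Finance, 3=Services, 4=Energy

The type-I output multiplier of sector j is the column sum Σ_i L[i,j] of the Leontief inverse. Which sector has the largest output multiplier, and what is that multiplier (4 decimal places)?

Form M = I − A:
  [  0.84   -0.09   -0.16   -0.13   -0.10]
  [ -0.07    0.97   -0.07   -0.08   -0.02]
  [ -0.04   -0.08    0.88   -0.03   -0.16]
  [ -0.12   -0.04   -0.06    0.87   -0.07]
  [ -0.05   -0.05   -0.02   -0.08    0.87]
Leontief inverse L = M⁻¹:
  [  1.2623    0.1595    0.2629    0.2322    0.2158]
  [  0.1158    1.0599    0.1155    0.1251    0.0690]
  [  0.0925    0.1212    1.1741    0.0872    0.2364]
  [  0.1938    0.0856    0.1274    1.2039    0.1445]
  [  0.0991    0.0807    0.0605    0.1332    1.1845]
Total output x = L · d:
  x_0 = 1.2623·30 + 0.1595·72 + 0.2629·68 + 0.2322·35 + 0.2158·75 = 91.5448
  x_1 = 0.1158·30 + 1.0599·72 + 0.1155·68 + 0.1251·35 + 0.0690·75 = 97.1901
  x_2 = 0.0925·30 + 0.1212·72 + 1.1741·68 + 0.0872·35 + 0.2364·75 = 112.1247
  x_3 = 0.1938·30 + 0.0856·72 + 0.1274·68 + 1.2039·35 + 0.1445·75 = 73.6190
  x_4 = 0.0991·30 + 0.0807·72 + 0.0605·68 + 0.1332·35 + 1.1845·75 = 106.4009
Output multipliers (column sums of L):
  Textiles: 1.7636
  Transport: 1.5069
  Finance: 1.7404
  Services: 1.7817
  Energy: 1.8502

Energy (1.8502)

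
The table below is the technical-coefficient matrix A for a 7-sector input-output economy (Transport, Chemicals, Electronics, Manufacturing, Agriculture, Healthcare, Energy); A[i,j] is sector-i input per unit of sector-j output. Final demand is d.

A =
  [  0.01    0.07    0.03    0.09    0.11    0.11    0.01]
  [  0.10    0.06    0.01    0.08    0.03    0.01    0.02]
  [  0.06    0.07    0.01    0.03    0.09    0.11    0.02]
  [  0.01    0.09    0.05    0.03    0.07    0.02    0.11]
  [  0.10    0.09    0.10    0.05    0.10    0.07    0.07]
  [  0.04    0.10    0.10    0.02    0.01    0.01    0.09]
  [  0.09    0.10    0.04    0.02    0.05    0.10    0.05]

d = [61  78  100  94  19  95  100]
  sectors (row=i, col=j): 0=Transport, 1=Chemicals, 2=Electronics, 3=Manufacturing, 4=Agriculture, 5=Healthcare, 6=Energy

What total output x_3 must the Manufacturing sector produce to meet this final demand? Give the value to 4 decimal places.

144.3283

Form M = I − A:
  [  0.99   -0.07   -0.03   -0.09   -0.11   -0.11   -0.01]
  [ -0.10    0.94   -0.01   -0.08   -0.03   -0.01   -0.02]
  [ -0.06   -0.07    0.99   -0.03   -0.09   -0.11   -0.02]
  [ -0.01   -0.09   -0.05    0.97   -0.07   -0.02   -0.11]
  [ -0.10   -0.09   -0.10   -0.05    0.90   -0.07   -0.07]
  [ -0.04   -0.10   -0.10   -0.02   -0.01    0.99   -0.09]
  [ -0.09   -0.10   -0.04   -0.02   -0.05   -0.10    0.95]
Leontief inverse L = M⁻¹:
  [  1.0556    0.1319    0.0721    0.1232    0.1549    0.1456    0.0549]
  [  0.1271    1.1019    0.0332    0.1090    0.0671    0.0406    0.0466]
  [  0.1011    0.1256    1.0478    0.0630    0.1310    0.1452    0.0565]
  [  0.0566    0.1438    0.0797    1.0604    0.1107    0.0602    0.1419]
  [  0.1612    0.1709    0.1477    0.0989    1.1670    0.1325    0.1184]
  [  0.0808    0.1486    0.1222    0.0501    0.0490    1.0503    0.1155]
  [  0.1358    0.1614    0.0768    0.0586    0.0962    0.1430    1.0865]
Total output x = L · d:
  x_0 = 1.0556·61 + 0.1319·78 + 0.0721·100 + 0.1232·94 + 0.1549·19 + 0.1456·95 + 0.0549·100 = 115.7299
  x_1 = 0.1271·61 + 1.1019·78 + 0.0332·100 + 0.1090·94 + 0.0671·19 + 0.0406·95 + 0.0466·100 = 117.0635
  x_2 = 0.1011·61 + 0.1256·78 + 1.0478·100 + 0.0630·94 + 0.1310·19 + 0.1452·95 + 0.0565·100 = 148.5894
  x_3 = 0.0566·61 + 0.1438·78 + 0.0797·100 + 1.0604·94 + 0.1107·19 + 0.0602·95 + 0.1419·100 = 144.3283
  x_4 = 0.1612·61 + 0.1709·78 + 0.1477·100 + 0.0989·94 + 1.1670·19 + 0.1325·95 + 0.1184·100 = 93.8356
  x_5 = 0.0808·61 + 0.1486·78 + 0.1222·100 + 0.0501·94 + 0.0490·19 + 1.0503·95 + 0.1155·100 = 145.7073
  x_6 = 0.1358·61 + 0.1614·78 + 0.0768·100 + 0.0586·94 + 0.0962·19 + 0.1430·95 + 1.0865·100 = 158.1207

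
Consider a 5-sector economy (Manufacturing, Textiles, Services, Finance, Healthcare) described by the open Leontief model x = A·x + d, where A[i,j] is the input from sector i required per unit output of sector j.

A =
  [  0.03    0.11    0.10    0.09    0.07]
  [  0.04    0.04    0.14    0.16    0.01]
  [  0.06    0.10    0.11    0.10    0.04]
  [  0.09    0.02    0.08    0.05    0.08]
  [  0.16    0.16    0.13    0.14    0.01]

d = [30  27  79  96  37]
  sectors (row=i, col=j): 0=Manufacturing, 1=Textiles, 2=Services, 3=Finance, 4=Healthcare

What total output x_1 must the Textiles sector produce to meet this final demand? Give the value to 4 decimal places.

Form M = I − A:
  [  0.97   -0.11   -0.10   -0.09   -0.07]
  [ -0.04    0.96   -0.14   -0.16   -0.01]
  [ -0.06   -0.10    0.89   -0.10   -0.04]
  [ -0.09   -0.02   -0.08    0.95   -0.08]
  [ -0.16   -0.16   -0.13   -0.14    0.99]
Leontief inverse L = M⁻¹:
  [  1.0797    0.1618    0.1757    0.1625    0.0982]
  [  0.0849    1.0846    0.2061    0.2187    0.0430]
  [  0.1071    0.1511    1.1851    0.1708    0.0708]
  [  0.1317    0.0704    0.1408    1.1073    0.1052]
  [  0.2209    0.2312    0.2372    0.2406    1.0571]
Total output x = L · d:
  x_0 = 1.0797·30 + 0.1618·27 + 0.1757·79 + 0.1625·96 + 0.0982·37 = 69.8771
  x_1 = 0.0849·30 + 1.0846·27 + 0.2061·79 + 0.2187·96 + 0.0430·37 = 70.6960
  x_2 = 0.1071·30 + 0.1511·27 + 1.1851·79 + 0.1708·96 + 0.0708·37 = 119.9227
  x_3 = 0.1317·30 + 0.0704·27 + 0.1408·79 + 1.1073·96 + 0.1052·37 = 127.1605
  x_4 = 0.2209·30 + 0.2312·27 + 0.2372·79 + 0.2406·96 + 1.0571·37 = 93.8223

70.6960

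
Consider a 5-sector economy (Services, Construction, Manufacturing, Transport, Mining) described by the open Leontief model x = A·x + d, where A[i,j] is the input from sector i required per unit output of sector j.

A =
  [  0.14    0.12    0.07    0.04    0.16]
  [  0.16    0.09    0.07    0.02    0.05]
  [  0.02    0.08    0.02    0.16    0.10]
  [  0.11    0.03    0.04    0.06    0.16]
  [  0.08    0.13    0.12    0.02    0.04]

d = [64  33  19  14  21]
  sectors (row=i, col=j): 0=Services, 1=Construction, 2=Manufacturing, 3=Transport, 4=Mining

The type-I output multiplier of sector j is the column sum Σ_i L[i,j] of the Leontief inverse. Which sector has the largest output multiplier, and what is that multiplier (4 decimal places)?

Form M = I − A:
  [  0.86   -0.12   -0.07   -0.04   -0.16]
  [ -0.16    0.91   -0.07   -0.02   -0.05]
  [ -0.02   -0.08    0.98   -0.16   -0.10]
  [ -0.11   -0.03   -0.04    0.94   -0.16]
  [ -0.08   -0.13   -0.12   -0.02    0.96]
Leontief inverse L = M⁻¹:
  [  1.2396    0.2136    0.1375    0.0859    0.2464]
  [  0.2371    1.1597    0.1170    0.0573    0.1217]
  [  0.0897    0.1353    1.0645    0.1914    0.1648]
  [  0.1821    0.1008    0.0927    1.0943    0.2276]
  [  0.1504    0.1939    0.1623    0.0616    1.1040]
Total output x = L · d:
  x_0 = 1.2396·64 + 0.2136·33 + 0.1375·19 + 0.0859·14 + 0.2464·21 = 95.3739
  x_1 = 0.2371·64 + 1.1597·33 + 0.1170·19 + 0.0573·14 + 0.1217·21 = 59.0267
  x_2 = 0.0897·64 + 0.1353·33 + 1.0645·19 + 0.1914·14 + 0.1648·21 = 36.5709
  x_3 = 0.1821·64 + 0.1008·33 + 0.0927·19 + 1.0943·14 + 0.2276·21 = 36.8399
  x_4 = 0.1504·64 + 0.1939·33 + 0.1623·19 + 0.0616·14 + 1.1040·21 = 43.1549
Output multipliers (column sums of L):
  Services: 1.8990
  Construction: 1.8032
  Manufacturing: 1.5740
  Transport: 1.4906
  Mining: 1.8645

Services (1.8990)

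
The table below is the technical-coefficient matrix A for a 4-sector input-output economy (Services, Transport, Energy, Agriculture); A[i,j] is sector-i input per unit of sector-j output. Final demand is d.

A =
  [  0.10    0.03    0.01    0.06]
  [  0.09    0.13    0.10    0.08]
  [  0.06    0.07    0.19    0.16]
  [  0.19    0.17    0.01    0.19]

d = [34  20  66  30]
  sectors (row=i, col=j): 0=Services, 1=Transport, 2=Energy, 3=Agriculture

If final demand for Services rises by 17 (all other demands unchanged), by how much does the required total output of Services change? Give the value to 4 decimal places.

Form M = I − A:
  [  0.90   -0.03   -0.01   -0.06]
  [ -0.09    0.87   -0.10   -0.08]
  [ -0.06   -0.07    0.81   -0.16]
  [ -0.19   -0.17   -0.01    0.81]
Leontief inverse L = M⁻¹:
  [  1.1386    0.0596    0.0226    0.0947]
  [  0.1639    1.1987    0.1520    0.1606]
  [  0.1584    0.1608    1.2598    0.2765]
  [  0.3034    0.2675    0.0527    1.2939]
Total output x = L · d:
  x_0 = 1.1386·34 + 0.0596·20 + 0.0226·66 + 0.0947·30 = 44.2335
  x_1 = 0.1639·34 + 1.1987·20 + 0.1520·66 + 0.1606·30 = 44.3939
  x_2 = 0.1584·34 + 0.1608·20 + 1.2598·66 + 0.2765·30 = 100.0445
  x_3 = 0.3034·34 + 0.2675·20 + 0.0527·66 + 1.2939·30 = 57.9652
Δx_0 = L[0,0] · Δd_0 = 1.1386 · 17 = 19.3556

19.3556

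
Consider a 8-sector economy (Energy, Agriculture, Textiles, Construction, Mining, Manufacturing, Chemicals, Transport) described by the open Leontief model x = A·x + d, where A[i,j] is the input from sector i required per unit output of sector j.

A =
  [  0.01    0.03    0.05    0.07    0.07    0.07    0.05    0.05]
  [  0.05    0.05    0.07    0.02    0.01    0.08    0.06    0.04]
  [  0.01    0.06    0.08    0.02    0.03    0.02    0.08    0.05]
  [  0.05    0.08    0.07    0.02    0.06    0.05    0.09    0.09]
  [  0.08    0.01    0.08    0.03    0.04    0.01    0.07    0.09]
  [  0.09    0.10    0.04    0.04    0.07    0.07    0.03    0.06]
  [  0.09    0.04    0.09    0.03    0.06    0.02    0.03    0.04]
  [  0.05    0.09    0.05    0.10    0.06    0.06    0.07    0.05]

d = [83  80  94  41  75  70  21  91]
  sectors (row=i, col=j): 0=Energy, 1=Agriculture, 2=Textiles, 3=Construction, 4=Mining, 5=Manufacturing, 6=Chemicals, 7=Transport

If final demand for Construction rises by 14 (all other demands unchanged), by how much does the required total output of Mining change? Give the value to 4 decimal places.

0.8859

Form M = I − A:
  [  0.99   -0.03   -0.05   -0.07   -0.07   -0.07   -0.05   -0.05]
  [ -0.05    0.95   -0.07   -0.02   -0.01   -0.08   -0.06   -0.04]
  [ -0.01   -0.06    0.92   -0.02   -0.03   -0.02   -0.08   -0.05]
  [ -0.05   -0.08   -0.07    0.98   -0.06   -0.05   -0.09   -0.09]
  [ -0.08   -0.01   -0.08   -0.03    0.96   -0.01   -0.07   -0.09]
  [ -0.09   -0.10   -0.04   -0.04   -0.07    0.93   -0.03   -0.06]
  [ -0.09   -0.04   -0.09   -0.03   -0.06   -0.02    0.97   -0.04]
  [ -0.05   -0.09   -0.05   -0.10   -0.06   -0.06   -0.07    0.95]
Leontief inverse L = M⁻¹:
  [  1.0507    0.0722    0.0979    0.0983    0.1056    0.1018    0.0933    0.0932]
  [  0.0850    1.0901    0.1135    0.0473    0.0431    0.1126    0.0977    0.0761]
  [  0.0419    0.0941    1.1226    0.0435    0.0576    0.0462    0.1161    0.0826]
  [  0.0979    0.1303    0.1302    1.0582    0.1030    0.0914    0.1423    0.1393]
  [  0.1147    0.0499    0.1285    0.0633    1.0768    0.0415    0.1139    0.1303]
  [  0.1359    0.1494    0.0969    0.0775    0.1126    1.1147    0.0820    0.1104]
  [  0.1220    0.0765    0.1366    0.0590    0.0934    0.0511    1.0727    0.0797]
  [  0.1007    0.1440    0.1130    0.1366    0.1055    0.1049    0.1267    1.1048]
Total output x = L · d:
  x_0 = 1.0507·83 + 0.0722·80 + 0.0979·94 + 0.0983·41 + 0.1056·75 + 0.1018·70 + 0.0933·21 + 0.0932·91 = 131.7056
  x_1 = 0.0850·83 + 1.0901·80 + 0.1135·94 + 0.0473·41 + 0.0431·75 + 0.1126·70 + 0.0977·21 + 0.0761·91 = 126.9756
  x_2 = 0.0419·83 + 0.0941·80 + 1.1226·94 + 0.0435·41 + 0.0576·75 + 0.0462·70 + 0.1161·21 + 0.0826·91 = 135.8143
  x_3 = 0.0979·83 + 0.1303·80 + 0.1302·94 + 1.0582·41 + 0.1030·75 + 0.0914·70 + 0.1423·21 + 0.1393·91 = 103.9607
  x_4 = 0.1147·83 + 0.0499·80 + 0.1285·94 + 0.0633·41 + 1.0768·75 + 0.0415·70 + 0.1139·21 + 0.1303·91 = 126.1115
  x_5 = 0.1359·83 + 0.1494·80 + 0.0969·94 + 0.0775·41 + 0.1126·75 + 1.1147·70 + 0.0820·21 + 0.1104·91 = 133.7618
  x_6 = 0.1220·83 + 0.0765·80 + 0.1366·94 + 0.0590·41 + 0.0934·75 + 0.0511·70 + 1.0727·21 + 0.0797·91 = 71.8542
  x_7 = 0.1007·83 + 0.1440·80 + 0.1130·94 + 0.1366·41 + 0.1055·75 + 0.1049·70 + 0.1267·21 + 1.1048·91 = 154.5495
Δx_4 = L[4,3] · Δd_3 = 0.0633 · 14 = 0.8859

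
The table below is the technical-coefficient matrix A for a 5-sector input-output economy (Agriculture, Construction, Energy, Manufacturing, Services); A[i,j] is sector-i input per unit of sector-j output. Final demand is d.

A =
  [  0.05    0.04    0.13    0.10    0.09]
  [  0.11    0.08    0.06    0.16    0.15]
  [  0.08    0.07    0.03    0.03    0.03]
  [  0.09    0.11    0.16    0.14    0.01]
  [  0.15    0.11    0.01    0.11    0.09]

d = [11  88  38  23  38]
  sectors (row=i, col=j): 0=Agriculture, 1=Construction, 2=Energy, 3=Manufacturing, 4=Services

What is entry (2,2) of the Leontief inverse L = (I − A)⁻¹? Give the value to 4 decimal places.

L[2,2] = 1.0670

Form M = I − A:
  [  0.95   -0.04   -0.13   -0.10   -0.09]
  [ -0.11    0.92   -0.06   -0.16   -0.15]
  [ -0.08   -0.07    0.97   -0.03   -0.03]
  [ -0.09   -0.11   -0.16    0.86   -0.01]
  [ -0.15   -0.11   -0.01   -0.11    0.91]
Leontief inverse L = M⁻¹:
  [  1.1174    0.0994    0.1857    0.1722    0.1349]
  [  0.2084    1.1665    0.1477    0.2746    0.2208]
  [  0.1196    0.1036    1.0670    0.0787    0.0649]
  [  0.1685    0.1810    0.2379    1.2330    0.0679]
  [  0.2311    0.1804    0.0889    0.2115    1.1567]
Total output x = L · d:
  x_0 = 1.1174·11 + 0.0994·88 + 0.1857·38 + 0.1722·23 + 0.1349·38 = 37.1836
  x_1 = 0.2084·11 + 1.1665·88 + 0.1477·38 + 0.2746·23 + 0.2208·38 = 125.2600
  x_2 = 0.1196·11 + 0.1036·88 + 1.0670·38 + 0.0787·23 + 0.0649·38 = 55.2517
  x_3 = 0.1685·11 + 0.1810·88 + 0.2379·38 + 1.2330·23 + 0.0679·38 = 57.7576
  x_4 = 0.2311·11 + 0.1804·88 + 0.0889·38 + 0.2115·23 + 1.1567·38 = 70.6176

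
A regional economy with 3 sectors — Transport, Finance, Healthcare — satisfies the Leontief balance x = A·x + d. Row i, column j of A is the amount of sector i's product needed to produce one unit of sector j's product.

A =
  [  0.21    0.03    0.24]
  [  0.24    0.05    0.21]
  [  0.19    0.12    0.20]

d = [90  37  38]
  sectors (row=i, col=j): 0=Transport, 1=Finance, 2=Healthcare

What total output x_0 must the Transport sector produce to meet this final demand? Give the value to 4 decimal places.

Form M = I − A:
  [  0.79   -0.03   -0.24]
  [ -0.24    0.95   -0.21]
  [ -0.19   -0.12    0.80]
Leontief inverse L = M⁻¹:
  [  1.4042    0.1009    0.4477]
  [  0.4431    1.1206    0.4271]
  [  0.4000    0.1920    1.4204]
Total output x = L · d:
  x_0 = 1.4042·90 + 0.1009·37 + 0.4477·38 = 147.1213
  x_1 = 0.4431·90 + 1.1206·37 + 0.4271·38 = 97.5741
  x_2 = 0.4000·90 + 0.1920·37 + 1.4204·38 = 97.0774

147.1213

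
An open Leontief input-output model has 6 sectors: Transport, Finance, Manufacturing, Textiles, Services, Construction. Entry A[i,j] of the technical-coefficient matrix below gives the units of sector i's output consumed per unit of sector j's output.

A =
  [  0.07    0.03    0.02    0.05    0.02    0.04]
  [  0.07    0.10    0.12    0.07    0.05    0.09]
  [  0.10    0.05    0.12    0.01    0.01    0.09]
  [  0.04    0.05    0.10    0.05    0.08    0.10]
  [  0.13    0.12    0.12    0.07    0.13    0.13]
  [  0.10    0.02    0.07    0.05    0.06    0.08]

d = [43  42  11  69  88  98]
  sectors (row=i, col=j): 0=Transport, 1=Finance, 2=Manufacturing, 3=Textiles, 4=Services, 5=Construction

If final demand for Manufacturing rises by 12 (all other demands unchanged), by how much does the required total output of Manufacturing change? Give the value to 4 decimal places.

14.0455

Form M = I − A:
  [  0.93   -0.03   -0.02   -0.05   -0.02   -0.04]
  [ -0.07    0.90   -0.12   -0.07   -0.05   -0.09]
  [ -0.10   -0.05    0.88   -0.01   -0.01   -0.09]
  [ -0.04   -0.05   -0.10    0.95   -0.08   -0.10]
  [ -0.13   -0.12   -0.12   -0.07    0.87   -0.13]
  [ -0.10   -0.02   -0.07   -0.05   -0.06    0.92]
Leontief inverse L = M⁻¹:
  [  1.1007    0.0502    0.0508    0.0688    0.0400    0.0709]
  [  0.1430    1.1490    0.1980    0.1097    0.0929    0.1630]
  [  0.1530    0.0798    1.1705    0.0360    0.0344    0.1377]
  [  0.1063    0.0929    0.1679    1.0844    0.1208    0.1651]
  [  0.2371    0.1926    0.2282    0.1296    1.1967    0.2347]
  [  0.1556    0.0541    0.1229    0.0800    0.0936    1.1330]
Total output x = L · d:
  x_0 = 1.1007·43 + 0.0502·42 + 0.0508·11 + 0.0688·69 + 0.0400·88 + 0.0709·98 = 65.2133
  x_1 = 0.1430·43 + 1.1490·42 + 0.1980·11 + 0.1097·69 + 0.0929·88 + 0.1630·98 = 88.3119
  x_2 = 0.1530·43 + 0.0798·42 + 1.1705·11 + 0.0360·69 + 0.0344·88 + 0.1377·98 = 41.8138
  x_3 = 0.1063·43 + 0.0929·42 + 0.1679·11 + 1.0844·69 + 0.1208·88 + 0.1651·98 = 111.9567
  x_4 = 0.2371·43 + 0.1926·42 + 0.2282·11 + 0.1296·69 + 1.1967·88 + 0.2347·98 = 158.0381
  x_5 = 0.1556·43 + 0.0541·42 + 0.1229·11 + 0.0800·69 + 0.0936·88 + 1.1330·98 = 135.1029
Δx_2 = L[2,2] · Δd_2 = 1.1705 · 12 = 14.0455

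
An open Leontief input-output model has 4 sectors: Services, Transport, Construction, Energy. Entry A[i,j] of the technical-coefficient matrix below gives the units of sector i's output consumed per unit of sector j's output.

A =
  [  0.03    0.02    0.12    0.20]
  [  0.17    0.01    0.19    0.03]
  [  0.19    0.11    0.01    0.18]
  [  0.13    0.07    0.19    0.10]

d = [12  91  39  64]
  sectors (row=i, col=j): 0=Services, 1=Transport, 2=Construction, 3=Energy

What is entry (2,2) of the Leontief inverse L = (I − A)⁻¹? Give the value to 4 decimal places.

Form M = I − A:
  [  0.97   -0.02   -0.12   -0.20]
  [ -0.17    0.99   -0.19   -0.03]
  [ -0.19   -0.11    0.99   -0.18]
  [ -0.13   -0.07   -0.19    0.90]
Leontief inverse L = M⁻¹:
  [  1.1218    0.0661    0.2048    0.2925]
  [  0.2552    1.0544    0.2609    0.1441]
  [  0.2878    0.1523    1.1309    0.2952]
  [  0.2426    0.1237    0.2886    1.2269]
Total output x = L · d:
  x_0 = 1.1218·12 + 0.0661·91 + 0.2048·39 + 0.2925·64 = 46.1806
  x_1 = 0.2552·12 + 1.0544·91 + 0.2609·39 + 0.1441·64 = 118.4127
  x_2 = 0.2878·12 + 0.1523·91 + 1.1309·39 + 0.2952·64 = 80.3132
  x_3 = 0.2426·12 + 0.1237·91 + 0.2886·39 + 1.2269·64 = 103.9465

L[2,2] = 1.1309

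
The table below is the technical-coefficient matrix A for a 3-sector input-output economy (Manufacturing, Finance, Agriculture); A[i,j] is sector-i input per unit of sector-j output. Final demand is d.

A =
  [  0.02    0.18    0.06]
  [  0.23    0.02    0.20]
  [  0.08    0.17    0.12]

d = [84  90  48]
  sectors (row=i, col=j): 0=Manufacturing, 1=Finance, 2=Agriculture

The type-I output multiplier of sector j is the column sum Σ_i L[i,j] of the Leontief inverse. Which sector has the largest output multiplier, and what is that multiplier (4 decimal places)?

Form M = I − A:
  [  0.98   -0.18   -0.06]
  [ -0.23    0.98   -0.20]
  [ -0.08   -0.17    0.88]
Leontief inverse L = M⁻¹:
  [  1.0822    0.2203    0.1238]
  [  0.2853    1.1204    0.2741]
  [  0.1535    0.2365    1.2006]
Total output x = L · d:
  x_0 = 1.0822·84 + 0.2203·90 + 0.1238·48 = 116.6734
  x_1 = 0.2853·84 + 1.1204·90 + 0.2741·48 = 137.9545
  x_2 = 0.1535·84 + 0.2365·90 + 1.2006·48 = 91.8024
Output multipliers (column sums of L):
  Manufacturing: 1.5210
  Finance: 1.5771
  Agriculture: 1.5985

Agriculture (1.5985)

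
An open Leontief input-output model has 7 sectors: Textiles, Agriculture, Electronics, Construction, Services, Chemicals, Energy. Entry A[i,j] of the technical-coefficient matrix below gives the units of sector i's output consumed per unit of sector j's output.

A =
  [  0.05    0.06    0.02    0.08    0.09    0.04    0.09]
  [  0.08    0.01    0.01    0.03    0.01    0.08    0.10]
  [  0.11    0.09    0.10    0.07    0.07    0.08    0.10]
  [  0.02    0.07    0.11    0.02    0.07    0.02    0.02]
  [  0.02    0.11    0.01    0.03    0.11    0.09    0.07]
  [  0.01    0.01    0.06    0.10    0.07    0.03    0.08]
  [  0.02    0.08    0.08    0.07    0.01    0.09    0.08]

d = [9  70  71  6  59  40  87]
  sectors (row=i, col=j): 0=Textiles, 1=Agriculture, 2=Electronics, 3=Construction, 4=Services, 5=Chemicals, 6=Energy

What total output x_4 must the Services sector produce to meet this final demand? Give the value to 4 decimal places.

Form M = I − A:
  [  0.95   -0.06   -0.02   -0.08   -0.09   -0.04   -0.09]
  [ -0.08    0.99   -0.01   -0.03   -0.01   -0.08   -0.10]
  [ -0.11   -0.09    0.90   -0.07   -0.07   -0.08   -0.10]
  [ -0.02   -0.07   -0.11    0.98   -0.07   -0.02   -0.02]
  [ -0.02   -0.11   -0.01   -0.03    0.89   -0.09   -0.07]
  [ -0.01   -0.01   -0.06   -0.10   -0.07    0.97   -0.08]
  [ -0.02   -0.08   -0.08   -0.07   -0.01   -0.09    0.92]
Leontief inverse L = M⁻¹:
  [  1.0777    0.1063    0.0596    0.1186    0.1326    0.0862    0.1436]
  [  0.0990    1.0417    0.0423    0.0658    0.0406    0.1118    0.1418]
  [  0.1585    0.1557    1.1603    0.1329    0.1331    0.1473    0.1844]
  [  0.0521    0.1084    0.1423    1.0525    0.1060    0.0607    0.0686]
  [  0.0478    0.1515    0.0446    0.0702    1.1515    0.1382    0.1272]
  [  0.0352    0.0536    0.1012    0.1331    0.1081    1.0695    0.1244]
  [  0.0537    0.1216    0.1271    0.1137    0.0491    0.1351    1.1372]
Total output x = L · d:
  x_0 = 1.0777·9 + 0.1063·70 + 0.0596·71 + 0.1186·6 + 0.1326·59 + 0.0862·40 + 0.1436·87 = 45.8529
  x_1 = 0.0990·9 + 1.0417·70 + 0.0423·71 + 0.0658·6 + 0.0406·59 + 0.1118·40 + 0.1418·87 = 96.4071
  x_2 = 0.1585·9 + 0.1557·70 + 1.1603·71 + 0.1329·6 + 0.1331·59 + 0.1473·40 + 0.1844·87 = 125.2853
  x_3 = 0.0521·9 + 0.1084·70 + 0.1423·71 + 1.0525·6 + 0.1060·59 + 0.0607·40 + 0.0686·87 = 39.1297
  x_4 = 0.0478·9 + 0.1515·70 + 0.0446·71 + 0.0702·6 + 1.1515·59 + 0.1382·40 + 0.1272·87 = 99.1541
  x_5 = 0.0352·9 + 0.0536·70 + 0.1012·71 + 0.1331·6 + 0.1081·59 + 1.0695·40 + 0.1244·87 = 72.0296
  x_6 = 0.0537·9 + 0.1216·70 + 0.1271·71 + 0.1137·6 + 0.0491·59 + 0.1351·40 + 1.1372·87 = 125.9410

99.1541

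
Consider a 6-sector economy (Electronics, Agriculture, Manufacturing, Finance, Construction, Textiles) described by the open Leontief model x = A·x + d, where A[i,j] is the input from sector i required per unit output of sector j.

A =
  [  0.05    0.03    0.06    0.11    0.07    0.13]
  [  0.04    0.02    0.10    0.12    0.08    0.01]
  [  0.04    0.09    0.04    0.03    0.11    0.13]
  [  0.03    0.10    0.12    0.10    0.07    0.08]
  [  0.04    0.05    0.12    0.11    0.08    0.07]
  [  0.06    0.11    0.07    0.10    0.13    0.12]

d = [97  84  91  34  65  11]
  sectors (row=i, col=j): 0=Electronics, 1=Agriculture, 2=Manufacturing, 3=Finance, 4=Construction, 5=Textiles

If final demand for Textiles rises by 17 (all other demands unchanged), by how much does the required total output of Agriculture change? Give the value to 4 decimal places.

Form M = I − A:
  [  0.95   -0.03   -0.06   -0.11   -0.07   -0.13]
  [ -0.04    0.98   -0.10   -0.12   -0.08   -0.01]
  [ -0.04   -0.09    0.96   -0.03   -0.11   -0.13]
  [ -0.03   -0.10   -0.12    0.90   -0.07   -0.08]
  [ -0.04   -0.05   -0.12   -0.11    0.92   -0.07]
  [ -0.06   -0.11   -0.07   -0.10   -0.13    0.88]
Leontief inverse L = M⁻¹:
  [  1.0883    0.0970    0.1367    0.1926    0.1522    0.2117]
  [  0.0683    1.0715    0.1618    0.1822    0.1420    0.0740]
  [  0.0775    0.1486    1.1145    0.1121    0.1893    0.2030]
  [  0.0699    0.1679    0.2016    1.1860    0.1572    0.1623]
  [  0.0777    0.1163    0.1972    0.1905    1.1625    0.1517]
  [  0.1083    0.1886    0.1702    0.2077    0.2328    1.2171]
Total output x = L · d:
  x_0 = 1.0883·97 + 0.0970·84 + 0.1367·91 + 0.1926·34 + 0.1522·65 + 0.2117·11 = 144.9244
  x_1 = 0.0683·97 + 1.0715·84 + 0.1618·91 + 0.1822·34 + 0.1420·65 + 0.0740·11 = 127.6038
  x_2 = 0.0775·97 + 0.1486·84 + 1.1145·91 + 0.1121·34 + 0.1893·65 + 0.2030·11 = 139.7697
  x_3 = 0.0699·97 + 0.1679·84 + 0.2016·91 + 1.1860·34 + 0.1572·65 + 0.1623·11 = 91.5574
  x_4 = 0.0777·97 + 0.1163·84 + 0.1972·91 + 0.1905·34 + 1.1625·65 + 0.1517·11 = 118.9573
  x_5 = 0.1083·97 + 0.1886·84 + 0.1702·91 + 0.2077·34 + 0.2328·65 + 1.2171·11 = 77.4272
Δx_1 = L[1,5] · Δd_5 = 0.0740 · 17 = 1.2587

1.2587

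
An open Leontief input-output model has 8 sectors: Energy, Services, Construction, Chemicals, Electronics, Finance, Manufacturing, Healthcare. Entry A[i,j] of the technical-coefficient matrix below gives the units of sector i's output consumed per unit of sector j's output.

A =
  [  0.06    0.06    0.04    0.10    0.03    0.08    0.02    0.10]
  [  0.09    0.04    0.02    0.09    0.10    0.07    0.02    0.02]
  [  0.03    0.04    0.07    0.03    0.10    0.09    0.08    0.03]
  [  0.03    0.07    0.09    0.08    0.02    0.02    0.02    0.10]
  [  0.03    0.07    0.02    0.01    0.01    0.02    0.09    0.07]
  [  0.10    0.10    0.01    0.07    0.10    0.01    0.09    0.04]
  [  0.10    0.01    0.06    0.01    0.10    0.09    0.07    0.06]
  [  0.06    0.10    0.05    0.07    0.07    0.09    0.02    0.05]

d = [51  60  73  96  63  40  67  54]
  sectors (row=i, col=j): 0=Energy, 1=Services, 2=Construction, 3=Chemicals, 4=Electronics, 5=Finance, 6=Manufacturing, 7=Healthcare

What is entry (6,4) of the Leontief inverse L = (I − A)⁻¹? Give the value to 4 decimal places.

L[6,4] = 0.1589

Form M = I − A:
  [  0.94   -0.06   -0.04   -0.10   -0.03   -0.08   -0.02   -0.10]
  [ -0.09    0.96   -0.02   -0.09   -0.10   -0.07   -0.02   -0.02]
  [ -0.03   -0.04    0.93   -0.03   -0.10   -0.09   -0.08   -0.03]
  [ -0.03   -0.07   -0.09    0.92   -0.02   -0.02   -0.02   -0.10]
  [ -0.03   -0.07   -0.02   -0.01    0.99   -0.02   -0.09   -0.07]
  [ -0.10   -0.10   -0.01   -0.07   -0.10    0.99   -0.09   -0.04]
  [ -0.10   -0.01   -0.06   -0.01   -0.10   -0.09    0.93   -0.06]
  [ -0.06   -0.10   -0.05   -0.07   -0.07   -0.09   -0.02    0.95]
Leontief inverse L = M⁻¹:
  [  1.1164    0.1217    0.0817    0.1593    0.0880    0.1310    0.0616    0.1553]
  [  0.1386    1.0934    0.0552    0.1401    0.1456    0.1115    0.0607    0.0734]
  [  0.0851    0.0923    1.1057    0.0740    0.1578    0.1377    0.1308    0.0793]
  [  0.0767    0.1208    0.1289    1.1290    0.0733    0.0691    0.0565    0.1454]
  [  0.0722    0.1048    0.0462    0.0448    1.0538    0.0599    0.1188    0.1037]
  [  0.1596    0.1555    0.0513    0.1261    0.1565    1.0657    0.1343    0.0998]
  [  0.1587    0.0688    0.0978    0.0609    0.1589    0.1436    1.1216    0.1162]
  [  0.1190    0.1604    0.0890    0.1284    0.1304    0.1407    0.0664    1.1046]
Total output x = L · d:
  x_0 = 1.1164·51 + 0.1217·60 + 0.0817·73 + 0.1593·96 + 0.0880·63 + 0.1310·40 + 0.0616·67 + 0.1553·54 = 108.7916
  x_1 = 0.1386·51 + 1.0934·60 + 0.0552·73 + 0.1401·96 + 0.1456·63 + 0.1115·40 + 0.0607·67 + 0.0734·54 = 111.8152
  x_2 = 0.0851·51 + 0.0923·60 + 1.1057·73 + 0.0740·96 + 0.1578·63 + 0.1377·40 + 0.1308·67 + 0.0793·54 = 126.1894
  x_3 = 0.0767·51 + 0.1208·60 + 0.1289·73 + 1.1290·96 + 0.0733·63 + 0.0691·40 + 0.0565·67 + 0.1454·54 = 147.9842
  x_4 = 0.0722·51 + 0.1048·60 + 0.0462·73 + 0.0448·96 + 1.0538·63 + 0.0599·40 + 0.1188·67 + 0.1037·54 = 99.9848
  x_5 = 0.1596·51 + 0.1555·60 + 0.0513·73 + 0.1261·96 + 0.1565·63 + 1.0657·40 + 0.1343·67 + 0.0998·54 = 100.1946
  x_6 = 0.1587·51 + 0.0688·60 + 0.0978·73 + 0.0609·96 + 0.1589·63 + 0.1436·40 + 1.1216·67 + 0.1162·54 = 122.3789
  x_7 = 0.1190·51 + 0.1604·60 + 0.0890·73 + 0.1284·96 + 0.1304·63 + 0.1407·40 + 0.0664·67 + 1.1046·54 = 112.4646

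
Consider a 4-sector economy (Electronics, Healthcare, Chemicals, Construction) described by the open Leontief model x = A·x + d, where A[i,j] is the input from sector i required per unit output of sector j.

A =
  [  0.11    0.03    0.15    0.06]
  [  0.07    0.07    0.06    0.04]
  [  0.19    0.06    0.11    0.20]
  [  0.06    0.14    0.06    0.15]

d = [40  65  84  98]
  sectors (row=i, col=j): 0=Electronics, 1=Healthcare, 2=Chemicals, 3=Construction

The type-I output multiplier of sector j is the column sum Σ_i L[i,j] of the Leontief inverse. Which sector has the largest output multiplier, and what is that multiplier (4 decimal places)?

Form M = I − A:
  [  0.89   -0.03   -0.15   -0.06]
  [ -0.07    0.93   -0.06   -0.04]
  [ -0.19   -0.06    0.89   -0.20]
  [ -0.06   -0.14   -0.06    0.85]
Leontief inverse L = M⁻¹:
  [  1.1842    0.0727    0.2137    0.1373]
  [  0.1130    1.0977    0.0986    0.0828]
  [  0.2880    0.1334    1.2020    0.3094]
  [  0.1225    0.1954    0.1162    1.2216]
Total output x = L · d:
  x_0 = 1.1842·40 + 0.0727·65 + 0.2137·84 + 0.1373·98 = 83.5001
  x_1 = 0.1130·40 + 1.0977·65 + 0.0986·84 + 0.0828·98 = 92.2763
  x_2 = 0.2880·40 + 0.1334·65 + 1.2020·84 + 0.3094·98 = 151.4803
  x_3 = 0.1225·40 + 0.1954·65 + 0.1162·84 + 1.2216·98 = 147.0794
Output multipliers (column sums of L):
  Electronics: 1.7077
  Healthcare: 1.4992
  Chemicals: 1.6305
  Construction: 1.7512

Construction (1.7512)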